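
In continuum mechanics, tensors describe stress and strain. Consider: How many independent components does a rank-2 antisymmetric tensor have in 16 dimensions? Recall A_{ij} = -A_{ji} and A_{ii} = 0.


An antisymmetric rank-2 tensor satisfies A_{ij} = -A_{ji}, so diagonal entries are zero.
The independent components are the upper-triangular entries: C(n, 2) = n(n-1)/2.
n = 16
C(16, 2) = 16 * 15 / 2 = 240 / 2 = 120

120


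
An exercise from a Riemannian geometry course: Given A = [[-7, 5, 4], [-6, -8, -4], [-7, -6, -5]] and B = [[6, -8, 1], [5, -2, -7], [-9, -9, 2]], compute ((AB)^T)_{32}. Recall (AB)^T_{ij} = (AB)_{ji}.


(AB)^T_{ij} = (AB)_{ji} = sum_k A_{jk} B_{ki}.
For i=3, j=2 we need (AB)_{23}:
A_{21} * B_{13} = -6 * 1 = -6
A_{22} * B_{23} = -8 * -7 = 56
A_{23} * B_{33} = -4 * 2 = -8
Sum = -6 + 56 + -8 = 42

42


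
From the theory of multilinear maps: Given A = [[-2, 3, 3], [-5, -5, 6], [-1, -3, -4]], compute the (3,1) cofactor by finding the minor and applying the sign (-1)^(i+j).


To find cofactor C_{31}, delete row 3 and column 1.
The resulting 2x2 submatrix is: [[3, 3], [-5, 6]]
Minor M_{31} = 3*6 - 3*-5
  = 18 - -15 = 33
Sign = (-1)^(3+1) = (-1)^4 = 1
Cofactor C_{31} = 1 * 33 = 33

33


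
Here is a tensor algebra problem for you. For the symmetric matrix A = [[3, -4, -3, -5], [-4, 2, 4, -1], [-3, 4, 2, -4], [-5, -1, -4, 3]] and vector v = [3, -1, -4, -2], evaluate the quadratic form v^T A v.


First compute Av:
(Av)_1 = 3*3 + -4*-1 + -3*-4 + -5*-2 = 35
(Av)_2 = -4*3 + 2*-1 + 4*-4 + -1*-2 = -28
(Av)_3 = -3*3 + 4*-1 + 2*-4 + -4*-2 = -13
(Av)_4 = -5*3 + -1*-1 + -4*-4 + 3*-2 = -4
Av = [35, -28, -13, -4]
Then v^T (Av) = 3*35 + -1*-28 + -4*-13 + -2*-4
= 105 + 28 + 52 + 8 = 193

193


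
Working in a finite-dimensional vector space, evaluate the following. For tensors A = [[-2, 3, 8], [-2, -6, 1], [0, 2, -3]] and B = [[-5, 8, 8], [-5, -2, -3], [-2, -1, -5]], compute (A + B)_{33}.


Tensor addition is component-wise: (A + B)_{ij} = A_{ij} + B_{ij}.
A_{33} = -3
B_{33} = -5
(A + B)_{33} = -3 + -5 = -8

-8


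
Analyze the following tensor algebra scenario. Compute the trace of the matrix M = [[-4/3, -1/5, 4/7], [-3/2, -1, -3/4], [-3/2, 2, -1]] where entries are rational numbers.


The trace is the sum of diagonal entries.
Diagonal: M[1,1] = -4/3, M[2,2] = -1, M[3,3] = -1
Tr(M) = -4/3 + -1 + -1
Computing step by step:
After adding M[1,1]: -4/3
After adding M[2,2]: -7/3
After adding M[3,3]: -10/3
Tr(M) = -10/3

-10/3


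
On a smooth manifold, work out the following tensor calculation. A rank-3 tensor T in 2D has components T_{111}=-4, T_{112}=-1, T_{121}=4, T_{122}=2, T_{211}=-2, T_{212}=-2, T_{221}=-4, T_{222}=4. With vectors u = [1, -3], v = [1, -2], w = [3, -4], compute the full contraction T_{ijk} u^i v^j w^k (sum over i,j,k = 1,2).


S = sum over i,j,k of T_{ijk} u_i v_j w_k. Expanding all 8 terms:
T_{111}*u_1*v_1*w_1 = -4*1*1*3 = -12  (running total: -12)
T_{112}*u_1*v_1*w_2 = -1*1*1*-4 = 4  (running total: -8)
T_{121}*u_1*v_2*w_1 = 4*1*-2*3 = -24  (running total: -32)
T_{122}*u_1*v_2*w_2 = 2*1*-2*-4 = 16  (running total: -16)
T_{211}*u_2*v_1*w_1 = -2*-3*1*3 = 18  (running total: 2)
T_{212}*u_2*v_1*w_2 = -2*-3*1*-4 = -24  (running total: -22)
T_{221}*u_2*v_2*w_1 = -4*-3*-2*3 = -72  (running total: -94)
T_{222}*u_2*v_2*w_2 = 4*-3*-2*-4 = -96  (running total: -190)
S = -190

-190


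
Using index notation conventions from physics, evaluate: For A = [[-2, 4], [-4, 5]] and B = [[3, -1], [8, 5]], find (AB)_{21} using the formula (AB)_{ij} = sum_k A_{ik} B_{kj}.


(AB)_{ij} = sum_k A_{ik} B_{kj}.
For i=2, j=1:
A_{21} * B_{11} = -4 * 3 = -12
A_{22} * B_{21} = 5 * 8 = 40
Sum = -12 + 40 = 28

28


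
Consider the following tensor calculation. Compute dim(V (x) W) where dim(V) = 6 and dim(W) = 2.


The dimension of a tensor product is the product of dimensions.
dim(V) = 6, dim(W) = 2
dim(V (x) W) = 6 * 2 = 12

12


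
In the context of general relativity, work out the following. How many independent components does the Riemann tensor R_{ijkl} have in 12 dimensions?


The Riemann tensor in d dimensions has d^2(d^2 - 1)/12 independent components.
d = 12, so d^2 = 144
d^2 - 1 = 143
d^2(d^2 - 1) = 144 * 143 = 20592
Divide by 12: 20592 / 12 = 1716

1716


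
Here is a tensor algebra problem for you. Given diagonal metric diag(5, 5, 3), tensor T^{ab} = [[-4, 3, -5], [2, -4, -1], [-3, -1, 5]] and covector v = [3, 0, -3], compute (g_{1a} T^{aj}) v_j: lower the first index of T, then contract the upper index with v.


Step 1: lower the first index. For a diagonal metric, g_{ia} T^{aj} = g_{ii} T^{ij} (no sum on i).
g_{11} = 5
S_1{}^1 = 5 * T^{11} = 5 * -4 = -20
S_1{}^2 = 5 * T^{12} = 5 * 3 = 15
S_1{}^3 = 5 * T^{13} = 5 * -5 = -25
Step 2: contract S_1{}^j with v_j.
S_1{}^1 * v_1 = -20 * 3 = -60
S_1{}^2 * v_2 = 15 * 0 = 0
S_1{}^3 * v_3 = -25 * -3 = 75
Result = -60 + 0 + 75 = 15

15


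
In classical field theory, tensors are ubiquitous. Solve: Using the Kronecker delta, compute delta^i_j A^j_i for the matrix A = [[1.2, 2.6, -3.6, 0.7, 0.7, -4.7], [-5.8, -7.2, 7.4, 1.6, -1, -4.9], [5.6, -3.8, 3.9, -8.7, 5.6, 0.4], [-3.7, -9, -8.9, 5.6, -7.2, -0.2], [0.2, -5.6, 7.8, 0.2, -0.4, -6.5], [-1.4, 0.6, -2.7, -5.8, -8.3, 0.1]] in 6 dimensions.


The contraction (trace) of a rank-2 tensor is the sum of its diagonal elements.
Diagonal entries: A[1,1] = 1.2, A[2,2] = -7.2, A[3,3] = 3.9, A[4,4] = 5.6, A[5,5] = -0.4, A[6,6] = 0.1
Tr(A) = 1.2 + -7.2 + 3.9 + 5.6 + -0.4 + 0.1 = 3.2

3.2


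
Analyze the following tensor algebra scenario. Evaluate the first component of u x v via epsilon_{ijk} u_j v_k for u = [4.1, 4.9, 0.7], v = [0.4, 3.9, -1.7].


(u x v)_1 = sum_{j,k} epsilon_{1jk} u_j v_k. Only permutations of (1,2,3) contribute; the two non-zero terms are:
eps_{123} u_2 v_3 = 1 * 4.9 * -1.7 = -8.33
eps_{132} u_3 v_2 = -1 * 0.7 * 3.9 = -2.73
(u x v)_1 = -11.06

-11.06


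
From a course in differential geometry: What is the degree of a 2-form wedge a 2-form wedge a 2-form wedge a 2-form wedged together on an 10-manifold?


The degree of a wedge product is the sum of the degrees of the individual forms.
Degrees: 2, 2, 2, 2
Total degree = 2 + 2 + 2 + 2 = 8

8


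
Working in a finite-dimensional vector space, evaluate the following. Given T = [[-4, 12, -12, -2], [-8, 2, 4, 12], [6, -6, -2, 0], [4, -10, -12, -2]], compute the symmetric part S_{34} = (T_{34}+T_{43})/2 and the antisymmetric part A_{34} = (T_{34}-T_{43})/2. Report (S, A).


T_{34} = 0
T_{43} = -12
S_{34} = (0 + -12)/2 = -12/2 = -6
A_{34} = (0 - -12)/2 = 12/2 = 6
Check: S + A = -6 + 6 = 0 = T_{34}.

(-6, 6)


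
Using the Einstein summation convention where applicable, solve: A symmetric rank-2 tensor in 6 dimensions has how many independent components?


A symmetric rank-2 tensor in d dimensions has d(d+1)/2 independent components.
d = 6
d(d+1)/2 = 6 * 7 / 2 = 42 / 2 = 21

21


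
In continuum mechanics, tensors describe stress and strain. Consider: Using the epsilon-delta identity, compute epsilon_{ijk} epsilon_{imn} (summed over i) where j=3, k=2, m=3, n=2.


Using the identity: epsilon_{ijk} epsilon_{imn} = delta_{jm} delta_{kn} - delta_{jn} delta_{km}.
delta_{33} = 1
delta_{22} = 1
delta_{32} = 0
delta_{23} = 0
Result = 1 * 1 - 0 * 0 = 1 - 0 = 1

1


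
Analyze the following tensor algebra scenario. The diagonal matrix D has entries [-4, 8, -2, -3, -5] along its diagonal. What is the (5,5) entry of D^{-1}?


For a diagonal matrix, the inverse has entries (D^{-1})_{ii} = 1/d_{ii}.
The diagonal entries are: d_{11} = -4, d_{22} = 8, d_{33} = -2, d_{44} = -3, d_{55} = -5
We need (D^{-1})_{55} = 1/d_{55} = 1/-5 = -1/5

-1/5


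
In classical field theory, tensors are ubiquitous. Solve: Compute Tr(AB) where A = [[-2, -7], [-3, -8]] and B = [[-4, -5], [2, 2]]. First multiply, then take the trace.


Tr(AB) = sum_i (AB)_{ii} where (AB)_{ii} = sum_k A_{ik} B_{ki}.
(AB)_{11} = -2*-4 + -7*2 = -6
(AB)_{22} = -3*-5 + -8*2 = -1
Tr(AB) = -6 + -1 = -7

-7


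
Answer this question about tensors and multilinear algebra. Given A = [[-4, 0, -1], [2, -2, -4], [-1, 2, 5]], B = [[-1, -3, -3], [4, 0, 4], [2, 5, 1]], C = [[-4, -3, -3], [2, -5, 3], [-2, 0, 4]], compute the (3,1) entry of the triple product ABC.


(ABC)_{31} = sum_m (AB)_{3m} C_{m1}. First compute row 3 of AB.
(AB)_{31} = -1*-1 + 2*4 + 5*2 = 19
(AB)_{32} = -1*-3 + 2*0 + 5*5 = 28
(AB)_{33} = -1*-3 + 2*4 + 5*1 = 16
Now contract with column 1 of C:
(AB)_{31} * C_{11} = 19 * -4 = -76
(AB)_{32} * C_{21} = 28 * 2 = 56
(AB)_{33} * C_{31} = 16 * -2 = -32
(ABC)_{31} = -76 + 56 + -32 = -52

-52


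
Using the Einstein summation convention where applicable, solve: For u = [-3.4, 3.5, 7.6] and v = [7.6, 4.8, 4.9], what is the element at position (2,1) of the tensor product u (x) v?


The outer product entry T_{ij} = u_i * v_j.
We need i=2, j=1.
u_2 = 3.5, v_1 = 7.6
T_{2,1} = 3.5 * 7.6 = 26.6

26.6


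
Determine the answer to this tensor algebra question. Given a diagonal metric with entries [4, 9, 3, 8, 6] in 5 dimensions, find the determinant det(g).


For a diagonal metric, the determinant is the product of diagonal entries.
Diagonal entries: 4, 9, 3, 8, 6
det(g) = 4 * 9 * 3 * 8 * 6 = 5184

5184


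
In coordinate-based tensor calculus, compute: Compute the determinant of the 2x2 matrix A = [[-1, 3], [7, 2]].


For a 2x2 matrix [[a, b], [c, d]], det = a*d - b*c.
a = -1, b = 3, c = 7, d = 2
a*d = -1 * 2 = -2
b*c = 3 * 7 = 21
det = -2 - 21 = -23

-23


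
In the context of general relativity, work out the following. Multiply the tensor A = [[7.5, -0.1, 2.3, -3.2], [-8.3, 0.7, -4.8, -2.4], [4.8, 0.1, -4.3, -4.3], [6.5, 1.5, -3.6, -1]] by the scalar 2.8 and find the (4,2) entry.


Scalar multiplication: (cA)_{ij} = c * A_{ij}.
c = 2.8
A_{42} = 1.5
(cA)_{42} = 2.8 * 1.5 = 4.2

4.2


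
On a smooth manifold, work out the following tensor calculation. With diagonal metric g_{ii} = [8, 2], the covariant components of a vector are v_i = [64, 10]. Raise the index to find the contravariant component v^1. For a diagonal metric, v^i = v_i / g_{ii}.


To raise an index with a diagonal metric: v^i = v_i / g_{ii}.
For index 1: v_1 = 64, g_{11} = 8
v^1 = 64 / 8 = 8

8


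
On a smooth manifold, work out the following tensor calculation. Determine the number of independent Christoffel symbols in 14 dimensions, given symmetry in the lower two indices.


Christoffel symbols Gamma^k_{ij} are symmetric in i,j, so there are d * d(d+1)/2 independent symbols.
d = 14
d(d+1)/2 = 14 * 15 / 2 = 105
Total = 14 * 105 = 1470

1470


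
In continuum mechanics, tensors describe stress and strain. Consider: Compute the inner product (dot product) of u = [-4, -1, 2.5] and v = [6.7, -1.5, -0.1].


The inner product u . v = sum of u_i * v_i.
Term-by-term: -4 * 6.7, -1 * -1.5, 2.5 * -0.1
Products: -26.8, 1.5, -0.25
Sum = -26.8 + 1.5 + -0.25 = -25.55

-25.55


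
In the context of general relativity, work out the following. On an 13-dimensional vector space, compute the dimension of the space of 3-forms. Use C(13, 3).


The dimension of the space of p-forms on an n-dimensional space is C(n, p).
n = 13, p = 3
C(13, 3) = 13! / (3! * 10!) = 286

286


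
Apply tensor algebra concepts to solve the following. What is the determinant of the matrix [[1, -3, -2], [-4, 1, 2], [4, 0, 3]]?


Expanding along the first row, det(A) = a11*M_11 - a12*M_12 + a13*M_13, where M_1j is the (1,j) minor.
Minor M_11 = 1*3 - 2*0 = 3
Minor M_12 = -4*3 - 2*4 = -20
Minor M_13 = -4*0 - 1*4 = -4
det = 1*(3) - -3*(-20) + -2*(-4)
    = 3 - 60 + 8
    = -49

-49


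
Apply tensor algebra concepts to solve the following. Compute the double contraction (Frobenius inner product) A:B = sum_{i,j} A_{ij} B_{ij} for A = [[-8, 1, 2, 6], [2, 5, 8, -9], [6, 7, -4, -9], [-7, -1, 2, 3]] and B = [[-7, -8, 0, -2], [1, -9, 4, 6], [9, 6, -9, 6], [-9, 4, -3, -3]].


A:B = sum over all i,j of A_{ij} * B_{ij}.
Row 1: -8*-7=56, 1*-8=-8, 2*0=0, 6*-2=-12 => row sum = 36
Row 2: 2*1=2, 5*-9=-45, 8*4=32, -9*6=-54 => row sum = -65
Row 3: 6*9=54, 7*6=42, -4*-9=36, -9*6=-54 => row sum = 78
Row 4: -7*-9=63, -1*4=-4, 2*-3=-6, 3*-3=-9 => row sum = 44
Total = 36 + -65 + 78 + 44 = 93

93


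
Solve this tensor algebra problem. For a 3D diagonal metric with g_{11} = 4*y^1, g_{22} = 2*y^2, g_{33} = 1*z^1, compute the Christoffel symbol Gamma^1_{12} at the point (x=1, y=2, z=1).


For a diagonal metric, Gamma^k_{ij} = (1/2) g^{kk} (dg_{ik}/dx_j + dg_{jk}/dx_i - dg_{ij}/dx_k).
The metric is diagonal, so g_{ab} = 0 for a != b.
At the given point: g_{11} = 8, g_{22} = 8, g_{33} = 1
g^{11} = 1/8
dg_{11}/dx_2 = dg_{11}/dx_2 = 4
dg_{21}/dx_1 = 0 (off-diagonal)
dg_{12}/dx_1 = 0 (off-diagonal)
Numerator = 4 + 0 - 0 = 4
Gamma^1_{12} = 4 / (2 * 8) = 1/4

1/4


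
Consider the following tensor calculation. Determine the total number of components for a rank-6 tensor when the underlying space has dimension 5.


The number of components of a rank-r tensor in d dimensions is d^r.
Here d = 5 and r = 6.
5^6 = 15625

15625


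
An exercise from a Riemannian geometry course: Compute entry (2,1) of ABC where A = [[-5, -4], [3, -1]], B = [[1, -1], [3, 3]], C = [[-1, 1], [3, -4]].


(ABC)_{21} = sum_m (AB)_{2m} C_{m1}. First compute row 2 of AB.
(AB)_{21} = 3*1 + -1*3 = 0
(AB)_{22} = 3*-1 + -1*3 = -6
Now contract with column 1 of C:
(AB)_{21} * C_{11} = 0 * -1 = 0
(AB)_{22} * C_{21} = -6 * 3 = -18
(ABC)_{21} = 0 + -18 = -18

-18


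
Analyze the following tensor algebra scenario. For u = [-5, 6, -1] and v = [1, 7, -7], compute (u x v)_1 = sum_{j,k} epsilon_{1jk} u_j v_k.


(u x v)_1 = sum_{j,k} epsilon_{1jk} u_j v_k. Only permutations of (1,2,3) contribute; the two non-zero terms are:
eps_{123} u_2 v_3 = 1 * 6 * -7 = -42
eps_{132} u_3 v_2 = -1 * -1 * 7 = 7
(u x v)_1 = -35

-35


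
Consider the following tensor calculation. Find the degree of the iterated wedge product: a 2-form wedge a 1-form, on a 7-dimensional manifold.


The degree of a wedge product is the sum of the degrees of the individual forms.
Degrees: 2, 1
Total degree = 2 + 1 = 3

3


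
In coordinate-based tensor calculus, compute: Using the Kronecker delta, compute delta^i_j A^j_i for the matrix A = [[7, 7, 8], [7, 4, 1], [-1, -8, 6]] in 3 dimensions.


The contraction (trace) of a rank-2 tensor is the sum of its diagonal elements.
Diagonal entries: A[1,1] = 7, A[2,2] = 4, A[3,3] = 6
Tr(A) = 7 + 4 + 6 = 17

17


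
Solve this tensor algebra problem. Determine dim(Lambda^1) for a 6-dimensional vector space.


The dimension of the space of p-forms on an n-dimensional space is C(n, p).
n = 6, p = 1
C(6, 1) = 6! / (1! * 5!) = 6

6


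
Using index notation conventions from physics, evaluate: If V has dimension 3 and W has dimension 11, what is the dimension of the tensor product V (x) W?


The dimension of a tensor product is the product of dimensions.
dim(V) = 3, dim(W) = 11
dim(V (x) W) = 3 * 11 = 33

33


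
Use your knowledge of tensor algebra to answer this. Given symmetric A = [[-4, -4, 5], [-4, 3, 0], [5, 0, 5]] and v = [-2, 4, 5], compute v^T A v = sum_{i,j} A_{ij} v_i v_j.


First compute Av:
(Av)_1 = -4*-2 + -4*4 + 5*5 = 17
(Av)_2 = -4*-2 + 3*4 + 0*5 = 20
(Av)_3 = 5*-2 + 0*4 + 5*5 = 15
Av = [17, 20, 15]
Then v^T (Av) = -2*17 + 4*20 + 5*15
= -34 + 80 + 75 = 121

121


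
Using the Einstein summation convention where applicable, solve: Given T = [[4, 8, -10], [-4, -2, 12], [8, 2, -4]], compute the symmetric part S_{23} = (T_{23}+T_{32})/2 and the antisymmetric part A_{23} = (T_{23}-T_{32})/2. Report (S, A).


T_{23} = 12
T_{32} = 2
S_{23} = (12 + 2)/2 = 14/2 = 7
A_{23} = (12 - 2)/2 = 10/2 = 5
Check: S + A = 7 + 5 = 12 = T_{23}.

(7, 5)


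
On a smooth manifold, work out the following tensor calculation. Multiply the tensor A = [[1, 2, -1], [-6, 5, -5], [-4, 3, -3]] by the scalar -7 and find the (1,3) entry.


Scalar multiplication: (cA)_{ij} = c * A_{ij}.
c = -7
A_{13} = -1
(cA)_{13} = -7 * -1 = 7

7


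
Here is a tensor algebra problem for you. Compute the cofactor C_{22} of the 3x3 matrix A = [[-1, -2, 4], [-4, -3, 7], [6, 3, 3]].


To find cofactor C_{22}, delete row 2 and column 2.
The resulting 2x2 submatrix is: [[-1, 4], [6, 3]]
Minor M_{22} = -1*3 - 4*6
  = -3 - 24 = -27
Sign = (-1)^(2+2) = (-1)^4 = 1
Cofactor C_{22} = 1 * -27 = -27

-27


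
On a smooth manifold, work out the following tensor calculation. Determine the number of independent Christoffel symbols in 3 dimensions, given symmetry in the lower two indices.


Christoffel symbols Gamma^k_{ij} are symmetric in i,j, so there are d * d(d+1)/2 independent symbols.
d = 3
d(d+1)/2 = 3 * 4 / 2 = 6
Total = 3 * 6 = 18

18


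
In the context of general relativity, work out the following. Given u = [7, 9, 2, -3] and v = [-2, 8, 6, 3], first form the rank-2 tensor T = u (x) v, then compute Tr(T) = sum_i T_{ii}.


The outer product gives T_{ij} = u_i v_j.
The trace (contraction) is Tr(T) = sum_i T_{ii} = sum_i u_i v_i.
Diagonal entries:
T_{11} = u_1 * v_1 = 7 * -2 = -14
T_{22} = u_2 * v_2 = 9 * 8 = 72
T_{33} = u_3 * v_3 = 2 * 6 = 12
T_{44} = u_4 * v_4 = -3 * 3 = -9
Tr(T) = -14 + 72 + 12 + -9 = 61

61


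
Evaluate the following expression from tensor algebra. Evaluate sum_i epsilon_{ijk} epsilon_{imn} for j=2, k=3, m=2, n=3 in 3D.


Using the identity: epsilon_{ijk} epsilon_{imn} = delta_{jm} delta_{kn} - delta_{jn} delta_{km}.
delta_{22} = 1
delta_{33} = 1
delta_{23} = 0
delta_{32} = 0
Result = 1 * 1 - 0 * 0 = 1 - 0 = 1

1


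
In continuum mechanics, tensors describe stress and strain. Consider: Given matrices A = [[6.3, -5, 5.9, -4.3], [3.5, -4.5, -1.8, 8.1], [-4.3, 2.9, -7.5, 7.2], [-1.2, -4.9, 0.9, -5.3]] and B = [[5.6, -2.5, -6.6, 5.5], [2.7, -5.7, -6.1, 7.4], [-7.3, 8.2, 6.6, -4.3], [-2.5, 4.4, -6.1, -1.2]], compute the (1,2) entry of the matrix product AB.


(AB)_{ij} = sum_k A_{ik} B_{kj}.
For i=1, j=2:
A_{11} * B_{12} = 6.3 * -2.5 = -15.75
A_{12} * B_{22} = -5 * -5.7 = 28.5
A_{13} * B_{32} = 5.9 * 8.2 = 48.38
A_{14} * B_{42} = -4.3 * 4.4 = -18.92
Sum = -15.75 + 28.5 + 48.38 + -18.92 = 42.21

42.21


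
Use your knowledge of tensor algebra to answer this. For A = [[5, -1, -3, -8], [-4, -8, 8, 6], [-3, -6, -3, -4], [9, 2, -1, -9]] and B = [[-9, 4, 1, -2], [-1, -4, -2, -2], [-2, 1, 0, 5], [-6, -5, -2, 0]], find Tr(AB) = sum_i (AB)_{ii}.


Tr(AB) = sum_i (AB)_{ii} where (AB)_{ii} = sum_k A_{ik} B_{ki}.
(AB)_{11} = 5*-9 + -1*-1 + -3*-2 + -8*-6 = 10
(AB)_{22} = -4*4 + -8*-4 + 8*1 + 6*-5 = -6
(AB)_{33} = -3*1 + -6*-2 + -3*0 + -4*-2 = 17
(AB)_{44} = 9*-2 + 2*-2 + -1*5 + -9*0 = -27
Tr(AB) = 10 + -6 + 17 + -27 = -6

-6


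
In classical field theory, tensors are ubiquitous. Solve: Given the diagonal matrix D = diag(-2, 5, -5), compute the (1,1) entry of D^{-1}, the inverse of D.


For a diagonal matrix, the inverse has entries (D^{-1})_{ii} = 1/d_{ii}.
The diagonal entries are: d_{11} = -2, d_{22} = 5, d_{33} = -5
We need (D^{-1})_{11} = 1/d_{11} = 1/-2 = -1/2

-1/2


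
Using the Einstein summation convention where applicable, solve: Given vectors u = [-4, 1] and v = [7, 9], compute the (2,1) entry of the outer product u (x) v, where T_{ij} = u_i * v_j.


The outer product entry T_{ij} = u_i * v_j.
We need i=2, j=1.
u_2 = 1, v_1 = 7
T_{2,1} = 1 * 7 = 7

7


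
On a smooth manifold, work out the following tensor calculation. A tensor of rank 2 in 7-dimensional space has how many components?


The number of components of a rank-r tensor in d dimensions is d^r.
Here d = 7 and r = 2.
7^2 = 49

49


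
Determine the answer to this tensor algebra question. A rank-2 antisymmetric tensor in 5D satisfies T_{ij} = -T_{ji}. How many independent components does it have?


An antisymmetric rank-2 tensor satisfies A_{ij} = -A_{ji}, so diagonal entries are zero.
The independent components are the upper-triangular entries: C(n, 2) = n(n-1)/2.
n = 5
C(5, 2) = 5 * 4 / 2 = 20 / 2 = 10

10


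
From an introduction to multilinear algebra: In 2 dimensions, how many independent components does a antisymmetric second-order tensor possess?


A antisymmetric rank-2 tensor in d dimensions has d(d-1)/2 independent components.
d = 2
d(d-1)/2 = 2 * 1 / 2 = 2 / 2 = 1

1


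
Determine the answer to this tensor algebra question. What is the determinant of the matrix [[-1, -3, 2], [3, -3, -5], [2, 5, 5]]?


Expanding along the first row, det(A) = a11*M_11 - a12*M_12 + a13*M_13, where M_1j is the (1,j) minor.
Minor M_11 = -3*5 - -5*5 = 10
Minor M_12 = 3*5 - -5*2 = 25
Minor M_13 = 3*5 - -3*2 = 21
det = -1*(10) - -3*(25) + 2*(21)
    = -10 - -75 + 42
    = 107

107


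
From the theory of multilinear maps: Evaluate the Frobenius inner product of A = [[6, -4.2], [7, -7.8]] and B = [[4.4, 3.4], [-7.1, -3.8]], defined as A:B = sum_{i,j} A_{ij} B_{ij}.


A:B = sum over all i,j of A_{ij} * B_{ij}.
Row 1: 6*4.4=26.4, -4.2*3.4=-14.28 => row sum = 12.12
Row 2: 7*-7.1=-49.7, -7.8*-3.8=29.64 => row sum = -20.06
Total = 12.12 + -20.06 = -7.94

-7.94


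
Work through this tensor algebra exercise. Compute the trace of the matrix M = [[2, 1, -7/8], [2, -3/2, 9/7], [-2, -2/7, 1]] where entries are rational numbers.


The trace is the sum of diagonal entries.
Diagonal: M[1,1] = 2, M[2,2] = -3/2, M[3,3] = 1
Tr(M) = 2 + -3/2 + 1
Computing step by step:
After adding M[1,1]: 2
After adding M[2,2]: 1/2
After adding M[3,3]: 3/2
Tr(M) = 3/2

3/2


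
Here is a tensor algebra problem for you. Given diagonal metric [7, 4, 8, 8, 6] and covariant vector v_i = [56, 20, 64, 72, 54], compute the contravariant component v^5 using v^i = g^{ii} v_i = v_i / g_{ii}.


To raise an index with a diagonal metric: v^i = v_i / g_{ii}.
For index 5: v_5 = 54, g_{55} = 6
v^5 = 54 / 6 = 9

9


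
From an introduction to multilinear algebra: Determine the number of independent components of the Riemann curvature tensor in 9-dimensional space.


The Riemann tensor in d dimensions has d^2(d^2 - 1)/12 independent components.
d = 9, so d^2 = 81
d^2 - 1 = 80
d^2(d^2 - 1) = 81 * 80 = 6480
Divide by 12: 6480 / 12 = 540

540


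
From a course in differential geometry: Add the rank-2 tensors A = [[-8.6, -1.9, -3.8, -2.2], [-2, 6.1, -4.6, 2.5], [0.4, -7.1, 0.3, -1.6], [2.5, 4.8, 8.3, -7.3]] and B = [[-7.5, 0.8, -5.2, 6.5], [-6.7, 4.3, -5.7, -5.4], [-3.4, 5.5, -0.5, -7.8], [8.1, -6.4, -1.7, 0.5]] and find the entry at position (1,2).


Tensor addition is component-wise: (A + B)_{ij} = A_{ij} + B_{ij}.
A_{12} = -1.9
B_{12} = 0.8
(A + B)_{12} = -1.9 + 0.8 = -1.1

-1.1


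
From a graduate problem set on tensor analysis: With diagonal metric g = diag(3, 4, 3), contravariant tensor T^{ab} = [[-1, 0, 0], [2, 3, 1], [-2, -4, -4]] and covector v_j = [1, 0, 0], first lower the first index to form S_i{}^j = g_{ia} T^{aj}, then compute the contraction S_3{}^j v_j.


Step 1: lower the first index. For a diagonal metric, g_{ia} T^{aj} = g_{ii} T^{ij} (no sum on i).
g_{33} = 3
S_3{}^1 = 3 * T^{31} = 3 * -2 = -6
S_3{}^2 = 3 * T^{32} = 3 * -4 = -12
S_3{}^3 = 3 * T^{33} = 3 * -4 = -12
Step 2: contract S_3{}^j with v_j.
S_3{}^1 * v_1 = -6 * 1 = -6
S_3{}^2 * v_2 = -12 * 0 = 0
S_3{}^3 * v_3 = -12 * 0 = 0
Result = -6 + 0 + 0 = -6

-6


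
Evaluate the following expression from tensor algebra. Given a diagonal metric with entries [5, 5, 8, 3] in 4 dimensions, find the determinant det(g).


For a diagonal metric, the determinant is the product of diagonal entries.
Diagonal entries: 5, 5, 8, 3
det(g) = 5 * 5 * 8 * 3 = 600

600


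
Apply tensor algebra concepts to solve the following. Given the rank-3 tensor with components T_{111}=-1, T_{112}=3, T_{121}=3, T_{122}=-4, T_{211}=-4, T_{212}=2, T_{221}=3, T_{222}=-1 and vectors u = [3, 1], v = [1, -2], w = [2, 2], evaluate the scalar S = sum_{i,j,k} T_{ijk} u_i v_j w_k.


S = sum over i,j,k of T_{ijk} u_i v_j w_k. Expanding all 8 terms:
T_{111}*u_1*v_1*w_1 = -1*3*1*2 = -6  (running total: -6)
T_{112}*u_1*v_1*w_2 = 3*3*1*2 = 18  (running total: 12)
T_{121}*u_1*v_2*w_1 = 3*3*-2*2 = -36  (running total: -24)
T_{122}*u_1*v_2*w_2 = -4*3*-2*2 = 48  (running total: 24)
T_{211}*u_2*v_1*w_1 = -4*1*1*2 = -8  (running total: 16)
T_{212}*u_2*v_1*w_2 = 2*1*1*2 = 4  (running total: 20)
T_{221}*u_2*v_2*w_1 = 3*1*-2*2 = -12  (running total: 8)
T_{222}*u_2*v_2*w_2 = -1*1*-2*2 = 4  (running total: 12)
S = 12

12


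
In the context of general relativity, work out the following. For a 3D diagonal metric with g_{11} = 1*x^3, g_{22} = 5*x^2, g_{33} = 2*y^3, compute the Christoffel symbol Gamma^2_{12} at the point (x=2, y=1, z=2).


For a diagonal metric, Gamma^k_{ij} = (1/2) g^{kk} (dg_{ik}/dx_j + dg_{jk}/dx_i - dg_{ij}/dx_k).
The metric is diagonal, so g_{ab} = 0 for a != b.
At the given point: g_{11} = 8, g_{22} = 20, g_{33} = 2
g^{22} = 1/20
dg_{12}/dx_2 = 0 (off-diagonal)
dg_{22}/dx_1 = dg_{22}/dx_1 = 20
dg_{12}/dx_2 = 0 (off-diagonal)
Numerator = 0 + 20 - 0 = 20
Gamma^2_{12} = 20 / (2 * 20) = 1/2

1/2


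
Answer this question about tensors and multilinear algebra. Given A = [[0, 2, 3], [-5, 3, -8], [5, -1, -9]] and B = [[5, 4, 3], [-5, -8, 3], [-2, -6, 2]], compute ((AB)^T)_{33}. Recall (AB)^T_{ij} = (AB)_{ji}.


(AB)^T_{ij} = (AB)_{ji} = sum_k A_{jk} B_{ki}.
For i=3, j=3 we need (AB)_{33}:
A_{31} * B_{13} = 5 * 3 = 15
A_{32} * B_{23} = -1 * 3 = -3
A_{33} * B_{33} = -9 * 2 = -18
Sum = 15 + -3 + -18 = -6

-6


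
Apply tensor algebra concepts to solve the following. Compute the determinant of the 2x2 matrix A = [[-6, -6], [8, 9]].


For a 2x2 matrix [[a, b], [c, d]], det = a*d - b*c.
a = -6, b = -6, c = 8, d = 9
a*d = -6 * 9 = -54
b*c = -6 * 8 = -48
det = -54 - -48 = -6

-6


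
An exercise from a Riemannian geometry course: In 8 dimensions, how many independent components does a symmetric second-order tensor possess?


A symmetric rank-2 tensor in d dimensions has d(d+1)/2 independent components.
d = 8
d(d+1)/2 = 8 * 9 / 2 = 72 / 2 = 36

36


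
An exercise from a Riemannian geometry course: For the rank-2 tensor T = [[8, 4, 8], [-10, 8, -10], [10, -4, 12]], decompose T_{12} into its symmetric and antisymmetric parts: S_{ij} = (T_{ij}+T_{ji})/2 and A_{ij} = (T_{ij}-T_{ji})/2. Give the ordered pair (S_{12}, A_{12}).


T_{12} = 4
T_{21} = -10
S_{12} = (4 + -10)/2 = -6/2 = -3
A_{12} = (4 - -10)/2 = 14/2 = 7
Check: S + A = -3 + 7 = 4 = T_{12}.

(-3, 7)


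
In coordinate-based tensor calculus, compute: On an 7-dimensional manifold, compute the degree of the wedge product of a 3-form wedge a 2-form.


The degree of a wedge product is the sum of the degrees of the individual forms.
Degrees: 3, 2
Total degree = 3 + 2 = 5

5


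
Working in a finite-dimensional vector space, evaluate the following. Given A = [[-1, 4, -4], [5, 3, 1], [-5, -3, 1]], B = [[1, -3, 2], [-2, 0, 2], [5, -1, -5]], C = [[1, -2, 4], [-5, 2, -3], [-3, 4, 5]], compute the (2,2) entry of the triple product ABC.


(ABC)_{22} = sum_m (AB)_{2m} C_{m2}. First compute row 2 of AB.
(AB)_{21} = 5*1 + 3*-2 + 1*5 = 4
(AB)_{22} = 5*-3 + 3*0 + 1*-1 = -16
(AB)_{23} = 5*2 + 3*2 + 1*-5 = 11
Now contract with column 2 of C:
(AB)_{21} * C_{12} = 4 * -2 = -8
(AB)_{22} * C_{22} = -16 * 2 = -32
(AB)_{23} * C_{32} = 11 * 4 = 44
(ABC)_{22} = -8 + -32 + 44 = 4

4


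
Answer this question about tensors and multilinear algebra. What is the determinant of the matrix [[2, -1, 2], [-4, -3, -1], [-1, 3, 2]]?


Expanding along the first row, det(A) = a11*M_11 - a12*M_12 + a13*M_13, where M_1j is the (1,j) minor.
Minor M_11 = -3*2 - -1*3 = -3
Minor M_12 = -4*2 - -1*-1 = -9
Minor M_13 = -4*3 - -3*-1 = -15
det = 2*(-3) - -1*(-9) + 2*(-15)
    = -6 - 9 + -30
    = -45

-45


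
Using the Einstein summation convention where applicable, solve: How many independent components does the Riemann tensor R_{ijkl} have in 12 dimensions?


The Riemann tensor in d dimensions has d^2(d^2 - 1)/12 independent components.
d = 12, so d^2 = 144
d^2 - 1 = 143
d^2(d^2 - 1) = 144 * 143 = 20592
Divide by 12: 20592 / 12 = 1716

1716


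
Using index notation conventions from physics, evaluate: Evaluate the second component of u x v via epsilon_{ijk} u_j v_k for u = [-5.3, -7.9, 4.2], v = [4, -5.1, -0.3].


(u x v)_2 = sum_{j,k} epsilon_{2jk} u_j v_k. Only permutations of (1,2,3) contribute; the two non-zero terms are:
eps_{213} u_1 v_3 = -1 * -5.3 * -0.3 = -1.59
eps_{231} u_3 v_1 = 1 * 4.2 * 4 = 16.8
(u x v)_2 = 15.21

15.21


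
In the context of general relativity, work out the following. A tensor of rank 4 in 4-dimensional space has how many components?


The number of components of a rank-r tensor in d dimensions is d^r.
Here d = 4 and r = 4.
4^4 = 256

256


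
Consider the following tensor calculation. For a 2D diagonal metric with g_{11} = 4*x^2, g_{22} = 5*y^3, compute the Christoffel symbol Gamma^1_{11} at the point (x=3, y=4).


For a diagonal metric, Gamma^k_{ij} = (1/2) g^{kk} (dg_{ik}/dx_j + dg_{jk}/dx_i - dg_{ij}/dx_k).
The metric is diagonal, so g_{ab} = 0 for a != b.
At the given point: g_{11} = 36, g_{22} = 320
g^{11} = 1/36
dg_{11}/dx_1 = dg_{11}/dx_1 = 24
dg_{11}/dx_1 = dg_{11}/dx_1 = 24
dg_{11}/dx_1 = dg_{11}/dx_1 = 24
Numerator = 24 + 24 - 24 = 24
Gamma^1_{11} = 24 / (2 * 36) = 1/3

1/3


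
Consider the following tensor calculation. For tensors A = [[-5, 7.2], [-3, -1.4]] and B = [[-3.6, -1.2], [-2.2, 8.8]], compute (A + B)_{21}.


Tensor addition is component-wise: (A + B)_{ij} = A_{ij} + B_{ij}.
A_{21} = -3
B_{21} = -2.2
(A + B)_{21} = -3 + -2.2 = -5.2

-5.2


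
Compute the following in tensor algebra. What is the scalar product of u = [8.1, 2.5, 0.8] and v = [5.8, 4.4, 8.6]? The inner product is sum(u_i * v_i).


The inner product u . v = sum of u_i * v_i.
Term-by-term: 8.1 * 5.8, 2.5 * 4.4, 0.8 * 8.6
Products: 46.98, 11, 6.88
Sum = 46.98 + 11 + 6.88 = 64.86

64.86


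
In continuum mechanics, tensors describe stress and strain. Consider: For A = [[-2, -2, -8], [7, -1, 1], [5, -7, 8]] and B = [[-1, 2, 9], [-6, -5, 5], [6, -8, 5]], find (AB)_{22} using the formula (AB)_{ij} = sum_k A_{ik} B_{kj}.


(AB)_{ij} = sum_k A_{ik} B_{kj}.
For i=2, j=2:
A_{21} * B_{12} = 7 * 2 = 14
A_{22} * B_{22} = -1 * -5 = 5
A_{23} * B_{32} = 1 * -8 = -8
Sum = 14 + 5 + -8 = 11

11


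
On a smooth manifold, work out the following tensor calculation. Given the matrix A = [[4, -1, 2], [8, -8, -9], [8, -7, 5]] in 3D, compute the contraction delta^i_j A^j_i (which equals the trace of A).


The contraction (trace) of a rank-2 tensor is the sum of its diagonal elements.
Diagonal entries: A[1,1] = 4, A[2,2] = -8, A[3,3] = 5
Tr(A) = 4 + -8 + 5 = 1

1


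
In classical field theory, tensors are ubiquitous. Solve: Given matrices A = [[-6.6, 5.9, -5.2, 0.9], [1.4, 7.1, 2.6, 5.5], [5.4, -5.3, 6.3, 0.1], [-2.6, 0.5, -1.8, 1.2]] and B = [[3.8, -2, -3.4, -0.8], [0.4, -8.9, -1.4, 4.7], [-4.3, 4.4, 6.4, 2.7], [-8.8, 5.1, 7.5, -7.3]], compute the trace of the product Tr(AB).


Tr(AB) = sum_i (AB)_{ii} where (AB)_{ii} = sum_k A_{ik} B_{ki}.
(AB)_{11} = -6.6*3.8 + 5.9*0.4 + -5.2*-4.3 + 0.9*-8.8 = -8.28
(AB)_{22} = 1.4*-2 + 7.1*-8.9 + 2.6*4.4 + 5.5*5.1 = -26.5
(AB)_{33} = 5.4*-3.4 + -5.3*-1.4 + 6.3*6.4 + 0.1*7.5 = 30.13
(AB)_{44} = -2.6*-0.8 + 0.5*4.7 + -1.8*2.7 + 1.2*-7.3 = -9.19
Tr(AB) = -8.28 + -26.5 + 30.13 + -9.19 = -13.84

-13.84


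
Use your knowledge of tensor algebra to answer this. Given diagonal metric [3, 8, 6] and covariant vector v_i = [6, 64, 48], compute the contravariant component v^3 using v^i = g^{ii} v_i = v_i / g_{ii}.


To raise an index with a diagonal metric: v^i = v_i / g_{ii}.
For index 3: v_3 = 48, g_{33} = 6
v^3 = 48 / 6 = 8

8


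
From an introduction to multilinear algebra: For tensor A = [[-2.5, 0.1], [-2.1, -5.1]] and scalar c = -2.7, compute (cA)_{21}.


Scalar multiplication: (cA)_{ij} = c * A_{ij}.
c = -2.7
A_{21} = -2.1
(cA)_{21} = -2.7 * -2.1 = 5.67

5.67


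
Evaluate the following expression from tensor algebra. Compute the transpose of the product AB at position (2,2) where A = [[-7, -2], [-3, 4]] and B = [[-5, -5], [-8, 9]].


(AB)^T_{ij} = (AB)_{ji} = sum_k A_{jk} B_{ki}.
For i=2, j=2 we need (AB)_{22}:
A_{21} * B_{12} = -3 * -5 = 15
A_{22} * B_{22} = 4 * 9 = 36
Sum = 15 + 36 = 51

51


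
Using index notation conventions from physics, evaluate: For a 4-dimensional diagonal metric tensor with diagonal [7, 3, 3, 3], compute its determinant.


For a diagonal metric, the determinant is the product of diagonal entries.
Diagonal entries: 7, 3, 3, 3
det(g) = 7 * 3 * 3 * 3 = 189

189


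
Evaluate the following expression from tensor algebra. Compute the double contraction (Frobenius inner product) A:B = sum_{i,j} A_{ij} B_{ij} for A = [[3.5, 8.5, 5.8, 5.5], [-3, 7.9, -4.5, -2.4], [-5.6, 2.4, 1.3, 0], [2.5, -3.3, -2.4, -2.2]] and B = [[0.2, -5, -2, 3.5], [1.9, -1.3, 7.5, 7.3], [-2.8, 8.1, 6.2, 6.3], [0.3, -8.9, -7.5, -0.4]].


A:B = sum over all i,j of A_{ij} * B_{ij}.
Row 1: 3.5*0.2=0.7, 8.5*-5=-42.5, 5.8*-2=-11.6, 5.5*3.5=19.25 => row sum = -34.15
Row 2: -3*1.9=-5.7, 7.9*-1.3=-10.27, -4.5*7.5=-33.75, -2.4*7.3=-17.52 => row sum = -67.24
Row 3: -5.6*-2.8=15.68, 2.4*8.1=19.44, 1.3*6.2=8.06, 0*6.3=0 => row sum = 43.18
Row 4: 2.5*0.3=0.75, -3.3*-8.9=29.37, -2.4*-7.5=18, -2.2*-0.4=0.88 => row sum = 49
Total = -34.15 + -67.24 + 43.18 + 49 = -9.21

-9.21


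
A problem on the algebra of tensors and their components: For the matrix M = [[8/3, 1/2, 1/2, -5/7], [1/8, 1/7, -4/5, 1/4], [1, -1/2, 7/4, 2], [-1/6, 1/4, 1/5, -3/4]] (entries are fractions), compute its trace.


The trace is the sum of diagonal entries.
Diagonal: M[1,1] = 8/3, M[2,2] = 1/7, M[3,3] = 7/4, M[4,4] = -3/4
Tr(M) = 8/3 + 1/7 + 7/4 + -3/4
Computing step by step:
After adding M[1,1]: 8/3
After adding M[2,2]: 59/21
After adding M[3,3]: 383/84
After adding M[4,4]: 80/21
Tr(M) = 80/21

80/21


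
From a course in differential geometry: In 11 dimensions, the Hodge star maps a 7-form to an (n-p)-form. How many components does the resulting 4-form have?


The Hodge dual of a p-form on an n-dimensional manifold is an (n-p)-form.
n = 11, p = 7, so dual degree = 11 - 7 = 4
The number of components is C(n, n-p) = C(11, 4) = 330

330


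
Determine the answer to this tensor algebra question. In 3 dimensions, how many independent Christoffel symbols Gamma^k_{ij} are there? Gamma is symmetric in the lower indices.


Christoffel symbols Gamma^k_{ij} are symmetric in i,j, so there are d * d(d+1)/2 independent symbols.
d = 3
d(d+1)/2 = 3 * 4 / 2 = 6
Total = 3 * 6 = 18

18


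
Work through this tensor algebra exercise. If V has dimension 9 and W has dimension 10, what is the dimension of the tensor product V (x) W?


The dimension of a tensor product is the product of dimensions.
dim(V) = 9, dim(W) = 10
dim(V (x) W) = 9 * 10 = 90

90


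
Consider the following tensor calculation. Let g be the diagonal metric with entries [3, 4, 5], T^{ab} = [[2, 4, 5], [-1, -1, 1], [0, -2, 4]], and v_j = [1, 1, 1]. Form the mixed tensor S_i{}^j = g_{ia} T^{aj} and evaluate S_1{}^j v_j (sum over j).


Step 1: lower the first index. For a diagonal metric, g_{ia} T^{aj} = g_{ii} T^{ij} (no sum on i).
g_{11} = 3
S_1{}^1 = 3 * T^{11} = 3 * 2 = 6
S_1{}^2 = 3 * T^{12} = 3 * 4 = 12
S_1{}^3 = 3 * T^{13} = 3 * 5 = 15
Step 2: contract S_1{}^j with v_j.
S_1{}^1 * v_1 = 6 * 1 = 6
S_1{}^2 * v_2 = 12 * 1 = 12
S_1{}^3 * v_3 = 15 * 1 = 15
Result = 6 + 12 + 15 = 33

33


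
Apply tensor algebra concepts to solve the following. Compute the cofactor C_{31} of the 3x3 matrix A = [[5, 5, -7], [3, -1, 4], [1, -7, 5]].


To find cofactor C_{31}, delete row 3 and column 1.
The resulting 2x2 submatrix is: [[5, -7], [-1, 4]]
Minor M_{31} = 5*4 - -7*-1
  = 20 - 7 = 13
Sign = (-1)^(3+1) = (-1)^4 = 1
Cofactor C_{31} = 1 * 13 = 13

13


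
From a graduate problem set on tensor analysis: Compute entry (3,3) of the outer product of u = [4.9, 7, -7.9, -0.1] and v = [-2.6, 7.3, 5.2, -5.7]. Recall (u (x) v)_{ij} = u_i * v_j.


The outer product entry T_{ij} = u_i * v_j.
We need i=3, j=3.
u_3 = -7.9, v_3 = 5.2
T_{3,3} = -7.9 * 5.2 = -41.08

-41.08


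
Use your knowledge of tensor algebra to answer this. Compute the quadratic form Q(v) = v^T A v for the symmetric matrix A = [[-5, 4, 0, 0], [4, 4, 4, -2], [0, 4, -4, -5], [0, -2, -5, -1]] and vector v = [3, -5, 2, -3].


First compute Av:
(Av)_1 = -5*3 + 4*-5 + 0*2 + 0*-3 = -35
(Av)_2 = 4*3 + 4*-5 + 4*2 + -2*-3 = 6
(Av)_3 = 0*3 + 4*-5 + -4*2 + -5*-3 = -13
(Av)_4 = 0*3 + -2*-5 + -5*2 + -1*-3 = 3
Av = [-35, 6, -13, 3]
Then v^T (Av) = 3*-35 + -5*6 + 2*-13 + -3*3
= -105 + -30 + -26 + -9 = -170

-170


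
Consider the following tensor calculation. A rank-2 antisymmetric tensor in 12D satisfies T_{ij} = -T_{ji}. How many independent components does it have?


An antisymmetric rank-2 tensor satisfies A_{ij} = -A_{ji}, so diagonal entries are zero.
The independent components are the upper-triangular entries: C(n, 2) = n(n-1)/2.
n = 12
C(12, 2) = 12 * 11 / 2 = 132 / 2 = 66

66


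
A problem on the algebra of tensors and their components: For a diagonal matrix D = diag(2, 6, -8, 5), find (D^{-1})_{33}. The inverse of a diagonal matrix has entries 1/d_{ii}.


For a diagonal matrix, the inverse has entries (D^{-1})_{ii} = 1/d_{ii}.
The diagonal entries are: d_{11} = 2, d_{22} = 6, d_{33} = -8, d_{44} = 5
We need (D^{-1})_{33} = 1/d_{33} = 1/-8 = -1/8

-1/8


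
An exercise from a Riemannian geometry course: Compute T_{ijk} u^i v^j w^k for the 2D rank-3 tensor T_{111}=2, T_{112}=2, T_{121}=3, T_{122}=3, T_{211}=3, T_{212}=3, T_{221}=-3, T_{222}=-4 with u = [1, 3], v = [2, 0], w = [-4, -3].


S = sum over i,j,k of T_{ijk} u_i v_j w_k. Expanding all 8 terms:
T_{111}*u_1*v_1*w_1 = 2*1*2*-4 = -16  (running total: -16)
T_{112}*u_1*v_1*w_2 = 2*1*2*-3 = -12  (running total: -28)
T_{121}*u_1*v_2*w_1 = 3*1*0*-4 = 0  (running total: -28)
T_{122}*u_1*v_2*w_2 = 3*1*0*-3 = 0  (running total: -28)
T_{211}*u_2*v_1*w_1 = 3*3*2*-4 = -72  (running total: -100)
T_{212}*u_2*v_1*w_2 = 3*3*2*-3 = -54  (running total: -154)
T_{221}*u_2*v_2*w_1 = -3*3*0*-4 = 0  (running total: -154)
T_{222}*u_2*v_2*w_2 = -4*3*0*-3 = 0  (running total: -154)
S = -154

-154


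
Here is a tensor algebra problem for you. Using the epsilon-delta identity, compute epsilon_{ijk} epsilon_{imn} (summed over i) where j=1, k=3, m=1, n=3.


Using the identity: epsilon_{ijk} epsilon_{imn} = delta_{jm} delta_{kn} - delta_{jn} delta_{km}.
delta_{11} = 1
delta_{33} = 1
delta_{13} = 0
delta_{31} = 0
Result = 1 * 1 - 0 * 0 = 1 - 0 = 1

1


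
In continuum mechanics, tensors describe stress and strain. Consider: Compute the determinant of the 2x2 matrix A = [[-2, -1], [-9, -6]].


For a 2x2 matrix [[a, b], [c, d]], det = a*d - b*c.
a = -2, b = -1, c = -9, d = -6
a*d = -2 * -6 = 12
b*c = -1 * -9 = 9
det = 12 - 9 = 3

3


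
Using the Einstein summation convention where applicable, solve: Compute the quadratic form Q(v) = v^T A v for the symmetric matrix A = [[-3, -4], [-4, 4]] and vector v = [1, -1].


First compute Av:
(Av)_1 = -3*1 + -4*-1 = 1
(Av)_2 = -4*1 + 4*-1 = -8
Av = [1, -8]
Then v^T (Av) = 1*1 + -1*-8
= 1 + 8 = 9

9


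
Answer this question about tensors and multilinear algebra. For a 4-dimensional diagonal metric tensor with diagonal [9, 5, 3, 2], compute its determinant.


For a diagonal metric, the determinant is the product of diagonal entries.
Diagonal entries: 9, 5, 3, 2
det(g) = 9 * 5 * 3 * 2 = 270

270


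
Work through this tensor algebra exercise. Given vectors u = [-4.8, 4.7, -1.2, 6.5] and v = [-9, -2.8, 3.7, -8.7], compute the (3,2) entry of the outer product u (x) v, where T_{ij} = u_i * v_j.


The outer product entry T_{ij} = u_i * v_j.
We need i=3, j=2.
u_3 = -1.2, v_2 = -2.8
T_{3,2} = -1.2 * -2.8 = 3.36

3.36


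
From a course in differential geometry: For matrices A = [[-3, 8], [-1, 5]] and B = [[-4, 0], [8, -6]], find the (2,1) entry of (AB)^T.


(AB)^T_{ij} = (AB)_{ji} = sum_k A_{jk} B_{ki}.
For i=2, j=1 we need (AB)_{12}:
A_{11} * B_{12} = -3 * 0 = 0
A_{12} * B_{22} = 8 * -6 = -48
Sum = 0 + -48 = -48

-48


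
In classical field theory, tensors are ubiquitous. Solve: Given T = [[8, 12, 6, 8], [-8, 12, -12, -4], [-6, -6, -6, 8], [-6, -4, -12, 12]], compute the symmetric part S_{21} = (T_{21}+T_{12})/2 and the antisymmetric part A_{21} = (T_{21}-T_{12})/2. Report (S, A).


T_{21} = -8
T_{12} = 12
S_{21} = (-8 + 12)/2 = 4/2 = 2
A_{21} = (-8 - 12)/2 = -20/2 = -10
Check: S + A = 2 + -10 = -8 = T_{21}.

(2, -10)
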